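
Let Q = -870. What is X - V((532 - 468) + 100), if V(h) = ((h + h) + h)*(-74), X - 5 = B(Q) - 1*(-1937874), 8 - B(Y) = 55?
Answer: 1974240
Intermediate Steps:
B(Y) = -47 (B(Y) = 8 - 1*55 = 8 - 55 = -47)
X = 1937832 (X = 5 + (-47 - 1*(-1937874)) = 5 + (-47 + 1937874) = 5 + 1937827 = 1937832)
V(h) = -222*h (V(h) = (2*h + h)*(-74) = (3*h)*(-74) = -222*h)
X - V((532 - 468) + 100) = 1937832 - (-222)*((532 - 468) + 100) = 1937832 - (-222)*(64 + 100) = 1937832 - (-222)*164 = 1937832 - 1*(-36408) = 1937832 + 36408 = 1974240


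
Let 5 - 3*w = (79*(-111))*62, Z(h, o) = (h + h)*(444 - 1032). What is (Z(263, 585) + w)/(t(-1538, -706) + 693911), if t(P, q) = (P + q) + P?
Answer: -384181/2070387 ≈ -0.18556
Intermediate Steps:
Z(h, o) = -1176*h (Z(h, o) = (2*h)*(-588) = -1176*h)
w = 543683/3 (w = 5/3 - 79*(-111)*62/3 = 5/3 - (-2923)*62 = 5/3 - ⅓*(-543678) = 5/3 + 181226 = 543683/3 ≈ 1.8123e+5)
t(P, q) = q + 2*P
(Z(263, 585) + w)/(t(-1538, -706) + 693911) = (-1176*263 + 543683/3)/((-706 + 2*(-1538)) + 693911) = (-309288 + 543683/3)/((-706 - 3076) + 693911) = -384181/(3*(-3782 + 693911)) = -384181/3/690129 = -384181/3*1/690129 = -384181/2070387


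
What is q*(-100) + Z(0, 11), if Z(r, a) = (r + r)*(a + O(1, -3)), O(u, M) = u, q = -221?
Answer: 22100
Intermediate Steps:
Z(r, a) = 2*r*(1 + a) (Z(r, a) = (r + r)*(a + 1) = (2*r)*(1 + a) = 2*r*(1 + a))
q*(-100) + Z(0, 11) = -221*(-100) + 2*0*(1 + 11) = 22100 + 2*0*12 = 22100 + 0 = 22100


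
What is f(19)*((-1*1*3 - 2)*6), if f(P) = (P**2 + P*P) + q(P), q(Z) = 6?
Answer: -21840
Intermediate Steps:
f(P) = 6 + 2*P**2 (f(P) = (P**2 + P*P) + 6 = (P**2 + P**2) + 6 = 2*P**2 + 6 = 6 + 2*P**2)
f(19)*((-1*1*3 - 2)*6) = (6 + 2*19**2)*((-1*1*3 - 2)*6) = (6 + 2*361)*((-1*3 - 2)*6) = (6 + 722)*((-3 - 2)*6) = 728*(-5*6) = 728*(-30) = -21840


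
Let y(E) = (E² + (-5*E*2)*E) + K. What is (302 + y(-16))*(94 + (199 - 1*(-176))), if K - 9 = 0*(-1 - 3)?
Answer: -934717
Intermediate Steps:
K = 9 (K = 9 + 0*(-1 - 3) = 9 + 0*(-4) = 9 + 0 = 9)
y(E) = 9 - 9*E² (y(E) = (E² + (-5*E*2)*E) + 9 = (E² + (-10*E)*E) + 9 = (E² - 10*E²) + 9 = -9*E² + 9 = 9 - 9*E²)
(302 + y(-16))*(94 + (199 - 1*(-176))) = (302 + (9 - 9*(-16)²))*(94 + (199 - 1*(-176))) = (302 + (9 - 9*256))*(94 + (199 + 176)) = (302 + (9 - 2304))*(94 + 375) = (302 - 2295)*469 = -1993*469 = -934717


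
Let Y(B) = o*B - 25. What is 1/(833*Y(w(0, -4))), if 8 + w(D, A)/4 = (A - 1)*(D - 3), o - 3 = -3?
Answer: -1/20825 ≈ -4.8019e-5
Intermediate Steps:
o = 0 (o = 3 - 3 = 0)
w(D, A) = -32 + 4*(-1 + A)*(-3 + D) (w(D, A) = -32 + 4*((A - 1)*(D - 3)) = -32 + 4*((-1 + A)*(-3 + D)) = -32 + 4*(-1 + A)*(-3 + D))
Y(B) = -25 (Y(B) = 0*B - 25 = 0 - 25 = -25)
1/(833*Y(w(0, -4))) = 1/(833*(-25)) = (1/833)*(-1/25) = -1/20825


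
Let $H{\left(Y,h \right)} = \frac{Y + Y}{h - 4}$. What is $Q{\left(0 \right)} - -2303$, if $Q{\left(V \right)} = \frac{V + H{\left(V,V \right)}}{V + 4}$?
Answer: $2303$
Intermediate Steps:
$H{\left(Y,h \right)} = \frac{2 Y}{-4 + h}$ ($H{\left(Y,h \right)} = \frac{2 Y}{h - 4} = \frac{2 Y}{-4 + h}$)
$Q{\left(V \right)} = \frac{V + \frac{2 V}{-4 + V}}{4 + V}$ ($Q{\left(V \right)} = \frac{V + \frac{2 V}{-4 + V}}{V + 4} = \frac{V + \frac{2 V}{-4 + V}}{4 + V}$)
$Q{\left(0 \right)} - -2303 = \frac{0 \left(-2 + 0\right)}{-16 + 0^{2}} - -2303 = 0 \frac{1}{-16 + 0} \left(-2\right) + 2303 = 0 \frac{1}{-16} \left(-2\right) + 2303 = 0 \left(- \frac{1}{16}\right) \left(-2\right) + 2303 = 0 + 2303 = 2303$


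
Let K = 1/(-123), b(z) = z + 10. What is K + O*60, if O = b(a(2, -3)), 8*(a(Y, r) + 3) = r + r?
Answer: 46124/123 ≈ 374.99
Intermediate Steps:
a(Y, r) = -3 + r/4 (a(Y, r) = -3 + (r + r)/8 = -3 + (2*r)/8 = -3 + r/4)
b(z) = 10 + z
K = -1/123 ≈ -0.0081301
O = 25/4 (O = 10 + (-3 + (¼)*(-3)) = 10 + (-3 - ¾) = 10 - 15/4 = 25/4 ≈ 6.2500)
K + O*60 = -1/123 + (25/4)*60 = -1/123 + 375 = 46124/123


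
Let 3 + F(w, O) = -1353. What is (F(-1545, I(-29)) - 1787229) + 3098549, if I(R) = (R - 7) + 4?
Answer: 1309964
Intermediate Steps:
I(R) = -3 + R (I(R) = (-7 + R) + 4 = -3 + R)
F(w, O) = -1356 (F(w, O) = -3 - 1353 = -1356)
(F(-1545, I(-29)) - 1787229) + 3098549 = (-1356 - 1787229) + 3098549 = -1788585 + 3098549 = 1309964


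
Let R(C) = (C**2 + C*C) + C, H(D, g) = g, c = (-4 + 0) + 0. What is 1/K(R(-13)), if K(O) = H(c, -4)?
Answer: -1/4 ≈ -0.25000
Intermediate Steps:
c = -4 (c = -4 + 0 = -4)
R(C) = C + 2*C**2 (R(C) = (C**2 + C**2) + C = 2*C**2 + C = C + 2*C**2)
K(O) = -4
1/K(R(-13)) = 1/(-4) = -1/4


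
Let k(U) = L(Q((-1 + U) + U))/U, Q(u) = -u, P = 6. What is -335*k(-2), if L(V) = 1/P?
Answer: 335/12 ≈ 27.917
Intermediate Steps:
L(V) = ⅙ (L(V) = 1/6 = ⅙)
k(U) = 1/(6*U)
-335*k(-2) = -335/(6*(-2)) = -335*(-1)/(6*2) = -335*(-1/12) = 335/12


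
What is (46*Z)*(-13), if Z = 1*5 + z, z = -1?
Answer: -2392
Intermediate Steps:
Z = 4 (Z = 1*5 - 1 = 5 - 1 = 4)
(46*Z)*(-13) = (46*4)*(-13) = 184*(-13) = -2392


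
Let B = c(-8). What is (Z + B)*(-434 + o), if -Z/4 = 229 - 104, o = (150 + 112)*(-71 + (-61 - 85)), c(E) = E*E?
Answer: 24977568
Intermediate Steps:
c(E) = E**2
o = -56854 (o = 262*(-71 - 146) = 262*(-217) = -56854)
Z = -500 (Z = -4*(229 - 104) = -4*125 = -500)
B = 64 (B = (-8)**2 = 64)
(Z + B)*(-434 + o) = (-500 + 64)*(-434 - 56854) = -436*(-57288) = 24977568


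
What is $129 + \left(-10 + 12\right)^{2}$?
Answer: $133$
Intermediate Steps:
$129 + \left(-10 + 12\right)^{2} = 129 + 2^{2} = 129 + 4 = 133$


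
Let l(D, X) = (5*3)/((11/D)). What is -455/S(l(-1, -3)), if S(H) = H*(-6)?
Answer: -1001/18 ≈ -55.611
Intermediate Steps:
l(D, X) = 15*D/11 (l(D, X) = 15*(D/11) = 15*D/11)
S(H) = -6*H
-455/S(l(-1, -3)) = -455/((-90*(-1)/11)) = -455/((-6*(-15/11))) = -455/90/11 = -455*11/90 = -1001/18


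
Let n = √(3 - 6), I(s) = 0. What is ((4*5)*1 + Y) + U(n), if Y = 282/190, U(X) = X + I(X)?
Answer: 2041/95 + I*√3 ≈ 21.484 + 1.732*I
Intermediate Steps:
n = I*√3 (n = √(-3) = I*√3 ≈ 1.732*I)
U(X) = X (U(X) = X + 0 = X)
Y = 141/95 (Y = 282*(1/190) = 141/95 ≈ 1.4842)
((4*5)*1 + Y) + U(n) = ((4*5)*1 + 141/95) + I*√3 = (20*1 + 141/95) + I*√3 = (20 + 141/95) + I*√3 = 2041/95 + I*√3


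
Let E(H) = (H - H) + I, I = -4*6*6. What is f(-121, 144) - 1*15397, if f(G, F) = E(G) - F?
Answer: -15685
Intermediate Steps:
I = -144 (I = -24*6 = -144)
E(H) = -144 (E(H) = (H - H) - 144 = 0 - 144 = -144)
f(G, F) = -144 - F
f(-121, 144) - 1*15397 = (-144 - 1*144) - 1*15397 = (-144 - 144) - 15397 = -288 - 15397 = -15685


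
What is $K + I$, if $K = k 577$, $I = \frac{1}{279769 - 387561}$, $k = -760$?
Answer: $- \frac{47268947841}{107792} \approx -4.3852 \cdot 10^{5}$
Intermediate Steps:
$I = - \frac{1}{107792}$ ($I = \frac{1}{-107792} = - \frac{1}{107792} \approx -9.2771 \cdot 10^{-6}$)
$K = -438520$ ($K = \left(-760\right) 577 = -438520$)
$K + I = -438520 - \frac{1}{107792} = - \frac{47268947841}{107792}$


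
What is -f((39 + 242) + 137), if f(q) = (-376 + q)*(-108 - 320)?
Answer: 17976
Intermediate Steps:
f(q) = 160928 - 428*q (f(q) = (-376 + q)*(-428) = 160928 - 428*q)
-f((39 + 242) + 137) = -(160928 - 428*((39 + 242) + 137)) = -(160928 - 428*(281 + 137)) = -(160928 - 428*418) = -(160928 - 178904) = -1*(-17976) = 17976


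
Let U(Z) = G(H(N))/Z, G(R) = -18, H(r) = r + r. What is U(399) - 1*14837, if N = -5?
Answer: -1973327/133 ≈ -14837.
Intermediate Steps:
H(r) = 2*r
U(Z) = -18/Z
U(399) - 1*14837 = -18/399 - 1*14837 = -18*1/399 - 14837 = -6/133 - 14837 = -1973327/133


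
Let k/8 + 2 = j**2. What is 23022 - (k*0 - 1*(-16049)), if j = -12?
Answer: 6973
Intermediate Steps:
k = 1136 (k = -16 + 8*(-12)**2 = -16 + 8*144 = -16 + 1152 = 1136)
23022 - (k*0 - 1*(-16049)) = 23022 - (1136*0 - 1*(-16049)) = 23022 - (0 + 16049) = 23022 - 1*16049 = 23022 - 16049 = 6973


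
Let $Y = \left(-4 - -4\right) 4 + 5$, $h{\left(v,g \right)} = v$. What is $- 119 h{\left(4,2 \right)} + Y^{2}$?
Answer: $-451$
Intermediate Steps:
$Y = 5$ ($Y = \left(-4 + 4\right) 4 + 5 = 0 \cdot 4 + 5 = 0 + 5 = 5$)
$- 119 h{\left(4,2 \right)} + Y^{2} = \left(-119\right) 4 + 5^{2} = -476 + 25 = -451$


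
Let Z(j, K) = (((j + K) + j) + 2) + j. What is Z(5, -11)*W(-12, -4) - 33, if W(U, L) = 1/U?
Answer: -67/2 ≈ -33.500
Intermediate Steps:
Z(j, K) = 2 + K + 3*j (Z(j, K) = (((K + j) + j) + 2) + j = ((K + 2*j) + 2) + j = (2 + K + 2*j) + j = 2 + K + 3*j)
Z(5, -11)*W(-12, -4) - 33 = (2 - 11 + 3*5)/(-12) - 33 = (2 - 11 + 15)*(-1/12) - 33 = 6*(-1/12) - 33 = -½ - 33 = -67/2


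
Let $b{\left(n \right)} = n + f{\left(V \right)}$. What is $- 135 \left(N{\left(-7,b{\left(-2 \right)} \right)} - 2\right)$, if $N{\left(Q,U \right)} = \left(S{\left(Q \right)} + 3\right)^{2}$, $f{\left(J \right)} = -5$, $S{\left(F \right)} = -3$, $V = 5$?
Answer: $270$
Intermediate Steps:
$b{\left(n \right)} = -5 + n$ ($b{\left(n \right)} = n - 5 = -5 + n$)
$N{\left(Q,U \right)} = 0$ ($N{\left(Q,U \right)} = \left(-3 + 3\right)^{2} = 0^{2} = 0$)
$- 135 \left(N{\left(-7,b{\left(-2 \right)} \right)} - 2\right) = - 135 \left(0 - 2\right) = \left(-135\right) \left(-2\right) = 270$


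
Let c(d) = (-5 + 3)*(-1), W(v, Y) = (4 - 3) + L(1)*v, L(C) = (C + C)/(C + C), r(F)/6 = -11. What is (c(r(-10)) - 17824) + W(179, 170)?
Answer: -17642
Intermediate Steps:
r(F) = -66 (r(F) = 6*(-11) = -66)
L(C) = 1 (L(C) = (2*C)/((2*C)) = (2*C)*(1/(2*C)) = 1)
W(v, Y) = 1 + v (W(v, Y) = (4 - 3) + 1*v = 1 + v)
c(d) = 2 (c(d) = -2*(-1) = 2)
(c(r(-10)) - 17824) + W(179, 170) = (2 - 17824) + (1 + 179) = -17822 + 180 = -17642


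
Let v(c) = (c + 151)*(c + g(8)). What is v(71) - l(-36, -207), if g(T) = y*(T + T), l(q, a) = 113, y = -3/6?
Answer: 13873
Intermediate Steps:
y = -1/2 (y = -3*1/6 = -1/2 ≈ -0.50000)
g(T) = -T (g(T) = -(T + T)/2 = -T)
v(c) = (-8 + c)*(151 + c) (v(c) = (c + 151)*(c - 1*8) = (151 + c)*(c - 8) = (151 + c)*(-8 + c) = (-8 + c)*(151 + c))
v(71) - l(-36, -207) = (-1208 + 71**2 + 143*71) - 1*113 = (-1208 + 5041 + 10153) - 113 = 13986 - 113 = 13873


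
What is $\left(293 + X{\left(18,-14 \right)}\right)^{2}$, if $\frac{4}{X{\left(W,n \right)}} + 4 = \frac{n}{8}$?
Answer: $\frac{45198729}{529} \approx 85442.0$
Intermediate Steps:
$X{\left(W,n \right)} = \frac{4}{-4 + \frac{n}{8}}$
$\left(293 + X{\left(18,-14 \right)}\right)^{2} = \left(293 + \frac{32}{-32 - 14}\right)^{2} = \left(293 + \frac{32}{-46}\right)^{2} = \left(293 + 32 \left(- \frac{1}{46}\right)\right)^{2} = \left(293 - \frac{16}{23}\right)^{2} = \left(\frac{6723}{23}\right)^{2} = \frac{45198729}{529}$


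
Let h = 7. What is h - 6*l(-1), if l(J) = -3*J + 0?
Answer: -11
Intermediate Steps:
l(J) = -3*J
h - 6*l(-1) = 7 - (-18)*(-1) = 7 - 6*3 = 7 - 18 = -11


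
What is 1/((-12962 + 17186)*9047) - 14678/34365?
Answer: -62323645291/145915806080 ≈ -0.42712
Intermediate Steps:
1/((-12962 + 17186)*9047) - 14678/34365 = (1/9047)/4224 - 14678*1/34365 = (1/4224)*(1/9047) - 14678/34365 = 1/38214528 - 14678/34365 = -62323645291/145915806080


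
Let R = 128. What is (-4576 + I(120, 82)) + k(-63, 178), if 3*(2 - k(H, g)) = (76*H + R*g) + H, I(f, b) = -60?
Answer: -31835/3 ≈ -10612.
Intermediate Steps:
k(H, g) = 2 - 128*g/3 - 77*H/3 (k(H, g) = 2 - ((76*H + 128*g) + H)/3 = 2 - (77*H + 128*g)/3 = 2 + (-128*g/3 - 77*H/3) = 2 - 128*g/3 - 77*H/3)
(-4576 + I(120, 82)) + k(-63, 178) = (-4576 - 60) + (2 - 128/3*178 - 77/3*(-63)) = -4636 + (2 - 22784/3 + 1617) = -4636 - 17927/3 = -31835/3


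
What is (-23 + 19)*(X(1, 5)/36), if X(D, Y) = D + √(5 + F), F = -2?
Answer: -⅑ - √3/9 ≈ -0.30356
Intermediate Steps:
X(D, Y) = D + √3 (X(D, Y) = D + √(5 - 2) = D + √3)
(-23 + 19)*(X(1, 5)/36) = (-23 + 19)*((1 + √3)/36) = -4*(1 + √3)/36 = -4*(1/36 + √3/36) = -⅑ - √3/9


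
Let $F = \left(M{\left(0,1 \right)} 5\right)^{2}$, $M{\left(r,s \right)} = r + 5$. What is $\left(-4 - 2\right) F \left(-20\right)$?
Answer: $75000$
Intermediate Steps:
$M{\left(r,s \right)} = 5 + r$
$F = 625$ ($F = \left(\left(5 + 0\right) 5\right)^{2} = \left(5 \cdot 5\right)^{2} = 25^{2} = 625$)
$\left(-4 - 2\right) F \left(-20\right) = \left(-4 - 2\right) 625 \left(-20\right) = \left(-6\right) 625 \left(-20\right) = \left(-3750\right) \left(-20\right) = 75000$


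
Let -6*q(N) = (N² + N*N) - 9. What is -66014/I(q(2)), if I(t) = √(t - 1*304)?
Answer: 66014*I*√10938/1823 ≈ 3787.2*I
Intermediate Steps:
q(N) = 3/2 - N²/3 (q(N) = -((N² + N*N) - 9)/6 = -((N² + N²) - 9)/6 = -(2*N² - 9)/6 = -(-9 + 2*N²)/6 = 3/2 - N²/3)
I(t) = √(-304 + t) (I(t) = √(t - 304) = √(-304 + t))
-66014/I(q(2)) = -66014/√(-304 + (3/2 - ⅓*2²)) = -66014/√(-304 + (3/2 - ⅓*4)) = -66014/√(-304 + (3/2 - 4/3)) = -66014/√(-304 + ⅙) = -66014*(-I*√10938/1823) = -(-66014)*I*√10938/1823 = 66014*I*√10938/1823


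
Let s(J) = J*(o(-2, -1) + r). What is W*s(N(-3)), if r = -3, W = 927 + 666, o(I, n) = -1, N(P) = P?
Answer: 19116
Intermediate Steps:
W = 1593
s(J) = -4*J (s(J) = J*(-1 - 3) = J*(-4) = -4*J)
W*s(N(-3)) = 1593*(-4*(-3)) = 1593*12 = 19116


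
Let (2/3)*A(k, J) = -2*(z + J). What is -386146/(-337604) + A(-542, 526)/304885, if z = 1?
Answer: 1890264053/1660167670 ≈ 1.1386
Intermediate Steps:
A(k, J) = -3 - 3*J (A(k, J) = 3*(-2*(1 + J))/2 = 3*(-2 - 2*J)/2 = -3 - 3*J)
-386146/(-337604) + A(-542, 526)/304885 = -386146/(-337604) + (-3 - 3*526)/304885 = -386146*(-1/337604) + (-3 - 1578)*(1/304885) = 193073/168802 - 1581*1/304885 = 193073/168802 - 51/9835 = 1890264053/1660167670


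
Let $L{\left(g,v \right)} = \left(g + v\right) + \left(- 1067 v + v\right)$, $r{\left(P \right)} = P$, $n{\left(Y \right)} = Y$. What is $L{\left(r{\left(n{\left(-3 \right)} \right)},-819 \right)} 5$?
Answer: $4361160$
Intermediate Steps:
$L{\left(g,v \right)} = g - 1065 v$ ($L{\left(g,v \right)} = \left(g + v\right) - 1066 v = g - 1065 v$)
$L{\left(r{\left(n{\left(-3 \right)} \right)},-819 \right)} 5 = \left(-3 - -872235\right) 5 = \left(-3 + 872235\right) 5 = 872232 \cdot 5 = 4361160$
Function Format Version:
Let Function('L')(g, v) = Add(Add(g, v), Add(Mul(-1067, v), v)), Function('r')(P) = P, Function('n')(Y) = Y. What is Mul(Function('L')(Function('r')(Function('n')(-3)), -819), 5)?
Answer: 4361160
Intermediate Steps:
Function('L')(g, v) = Add(g, Mul(-1065, v)) (Function('L')(g, v) = Add(Add(g, v), Mul(-1066, v)) = Add(g, Mul(-1065, v)))
Mul(Function('L')(Function('r')(Function('n')(-3)), -819), 5) = Mul(Add(-3, Mul(-1065, -819)), 5) = Mul(Add(-3, 872235), 5) = Mul(872232, 5) = 4361160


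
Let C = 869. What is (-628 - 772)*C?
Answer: -1216600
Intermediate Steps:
(-628 - 772)*C = (-628 - 772)*869 = -1400*869 = -1216600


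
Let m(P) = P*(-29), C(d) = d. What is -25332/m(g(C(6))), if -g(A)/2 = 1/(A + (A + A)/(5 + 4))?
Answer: -92884/29 ≈ -3202.9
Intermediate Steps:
g(A) = -18/(11*A) (g(A) = -2/(A + (A + A)/(5 + 4)) = -2/(A + (2*A)/9) = -2/(A + (2*A)*(1/9)) = -2/(A + 2*A/9) = -2*9/(11*A) = -18/(11*A))
m(P) = -29*P
-25332/m(g(C(6))) = -25332/((-(-522)/(11*6))) = -25332/((-29*(-3/11))) = -25332/87/11 = -25332*11/87 = -92884/29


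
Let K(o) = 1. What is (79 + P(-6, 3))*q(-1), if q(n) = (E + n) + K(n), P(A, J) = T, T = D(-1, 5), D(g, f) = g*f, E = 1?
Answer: 74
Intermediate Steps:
D(g, f) = f*g
T = -5 (T = 5*(-1) = -5)
P(A, J) = -5
q(n) = 2 + n (q(n) = (1 + n) + 1 = 2 + n)
(79 + P(-6, 3))*q(-1) = (79 - 5)*(2 - 1) = 74*1 = 74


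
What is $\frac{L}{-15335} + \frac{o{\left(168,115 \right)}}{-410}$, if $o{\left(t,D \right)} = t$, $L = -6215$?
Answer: $- \frac{2813}{628735} \approx -0.0044741$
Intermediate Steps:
$\frac{L}{-15335} + \frac{o{\left(168,115 \right)}}{-410} = - \frac{6215}{-15335} + \frac{168}{-410} = \left(-6215\right) \left(- \frac{1}{15335}\right) + 168 \left(- \frac{1}{410}\right) = \frac{1243}{3067} - \frac{84}{205} = - \frac{2813}{628735}$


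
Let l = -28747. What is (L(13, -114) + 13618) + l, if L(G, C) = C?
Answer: -15243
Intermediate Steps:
(L(13, -114) + 13618) + l = (-114 + 13618) - 28747 = 13504 - 28747 = -15243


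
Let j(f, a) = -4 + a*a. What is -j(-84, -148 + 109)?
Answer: -1517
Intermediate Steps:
j(f, a) = -4 + a**2
-j(-84, -148 + 109) = -(-4 + (-148 + 109)**2) = -(-4 + (-39)**2) = -(-4 + 1521) = -1*1517 = -1517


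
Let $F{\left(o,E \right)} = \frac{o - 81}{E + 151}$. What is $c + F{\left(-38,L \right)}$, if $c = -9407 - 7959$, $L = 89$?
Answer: $- \frac{4167959}{240} \approx -17367.0$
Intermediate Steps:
$F{\left(o,E \right)} = \frac{-81 + o}{151 + E}$
$c = -17366$ ($c = -9407 - 7959 = -17366$)
$c + F{\left(-38,L \right)} = -17366 + \frac{-81 - 38}{151 + 89} = -17366 + \frac{1}{240} \left(-119\right) = -17366 - \frac{119}{240} = - \frac{4167959}{240}$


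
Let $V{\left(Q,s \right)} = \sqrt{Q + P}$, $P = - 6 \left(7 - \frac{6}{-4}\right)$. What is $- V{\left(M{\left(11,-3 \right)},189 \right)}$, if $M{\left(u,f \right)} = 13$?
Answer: $- i \sqrt{38} \approx - 6.1644 i$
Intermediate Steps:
$P = -51$ ($P = - 6 \left(7 - - \frac{3}{2}\right) = - 6 \left(7 + \frac{3}{2}\right) = \left(-6\right) \frac{17}{2} = -51$)
$V{\left(Q,s \right)} = \sqrt{-51 + Q}$ ($V{\left(Q,s \right)} = \sqrt{Q - 51} = \sqrt{-51 + Q}$)
$- V{\left(M{\left(11,-3 \right)},189 \right)} = - \sqrt{-51 + 13} = - \sqrt{-38} = - i \sqrt{38}$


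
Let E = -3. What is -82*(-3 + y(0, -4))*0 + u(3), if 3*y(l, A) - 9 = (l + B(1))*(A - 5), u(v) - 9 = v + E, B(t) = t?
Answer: 9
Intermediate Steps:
u(v) = 6 + v (u(v) = 9 + (v - 3) = 9 + (-3 + v) = 6 + v)
y(l, A) = 3 + (1 + l)*(-5 + A)/3 (y(l, A) = 3 + ((l + 1)*(A - 5))/3 = 3 + ((1 + l)*(-5 + A))/3 = 3 + (1 + l)*(-5 + A)/3)
-82*(-3 + y(0, -4))*0 + u(3) = -82*(-3 + (4/3 - 5/3*0 + (⅓)*(-4) + (⅓)*(-4)*0))*0 + (6 + 3) = -82*(-3 + (4/3 + 0 - 4/3 + 0))*0 + 9 = -82*(-3 + 0)*0 + 9 = -(-246)*0 + 9 = -82*0 + 9 = 0 + 9 = 9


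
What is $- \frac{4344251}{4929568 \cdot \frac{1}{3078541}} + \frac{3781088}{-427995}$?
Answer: $- \frac{5724004431370869029}{2109830456160} \approx -2.713 \cdot 10^{6}$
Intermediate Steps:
$- \frac{4344251}{4929568 \cdot \frac{1}{3078541}} + \frac{3781088}{-427995} = - \frac{4344251}{4929568 \cdot \frac{1}{3078541}} + 3781088 \left(- \frac{1}{427995}\right) = - \frac{4344251}{\frac{4929568}{3078541}} - \frac{3781088}{427995} = \left(-4344251\right) \frac{3078541}{4929568} - \frac{3781088}{427995} = - \frac{13373954817791}{4929568} - \frac{3781088}{427995} = - \frac{5724004431370869029}{2109830456160}$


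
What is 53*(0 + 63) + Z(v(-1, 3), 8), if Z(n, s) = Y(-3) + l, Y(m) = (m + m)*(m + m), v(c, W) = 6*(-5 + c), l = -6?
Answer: 3369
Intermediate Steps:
v(c, W) = -30 + 6*c
Y(m) = 4*m² (Y(m) = (2*m)*(2*m) = 4*m²)
Z(n, s) = 30 (Z(n, s) = 4*(-3)² - 6 = 4*9 - 6 = 36 - 6 = 30)
53*(0 + 63) + Z(v(-1, 3), 8) = 53*(0 + 63) + 30 = 53*63 + 30 = 3339 + 30 = 3369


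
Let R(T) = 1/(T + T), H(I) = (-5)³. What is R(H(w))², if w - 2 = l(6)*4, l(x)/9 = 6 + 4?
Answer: 1/62500 ≈ 1.6000e-5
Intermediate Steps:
l(x) = 90 (l(x) = 9*(6 + 4) = 9*10 = 90)
w = 362 (w = 2 + 90*4 = 2 + 360 = 362)
H(I) = -125
R(T) = 1/(2*T)
R(H(w))² = ((½)/(-125))² = ((½)*(-1/125))² = (-1/250)² = 1/62500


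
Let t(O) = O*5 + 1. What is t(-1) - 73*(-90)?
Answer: 6566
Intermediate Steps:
t(O) = 1 + 5*O (t(O) = 5*O + 1 = 1 + 5*O)
t(-1) - 73*(-90) = (1 + 5*(-1)) - 73*(-90) = (1 - 5) + 6570 = -4 + 6570 = 6566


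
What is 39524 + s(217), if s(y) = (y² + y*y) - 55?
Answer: 133647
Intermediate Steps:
s(y) = -55 + 2*y² (s(y) = (y² + y²) - 55 = 2*y² - 55 = -55 + 2*y²)
39524 + s(217) = 39524 + (-55 + 2*217²) = 39524 + (-55 + 2*47089) = 39524 + (-55 + 94178) = 39524 + 94123 = 133647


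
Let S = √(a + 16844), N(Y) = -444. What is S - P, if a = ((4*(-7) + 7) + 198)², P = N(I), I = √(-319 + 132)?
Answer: 444 + √48173 ≈ 663.48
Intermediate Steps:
I = I*√187 (I = √(-187) = I*√187 ≈ 13.675*I)
P = -444
a = 31329 (a = ((-28 + 7) + 198)² = (-21 + 198)² = 177² = 31329)
S = √48173 (S = √(31329 + 16844) = √48173 ≈ 219.48)
S - P = √48173 - 1*(-444) = √48173 + 444 = 444 + √48173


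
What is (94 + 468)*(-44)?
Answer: -24728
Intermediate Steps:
(94 + 468)*(-44) = 562*(-44) = -24728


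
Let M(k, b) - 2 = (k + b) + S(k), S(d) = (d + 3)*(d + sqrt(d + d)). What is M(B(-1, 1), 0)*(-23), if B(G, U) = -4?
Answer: -46 + 46*I*sqrt(2) ≈ -46.0 + 65.054*I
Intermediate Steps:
S(d) = (3 + d)*(d + sqrt(2)*sqrt(d)) (S(d) = (3 + d)*(d + sqrt(2*d)) = (3 + d)*(d + sqrt(2)*sqrt(d)))
M(k, b) = 2 + b + k**2 + 4*k + sqrt(2)*k**(3/2) + 3*sqrt(2)*sqrt(k) (M(k, b) = 2 + ((k + b) + (k**2 + 3*k + sqrt(2)*k**(3/2) + 3*sqrt(2)*sqrt(k))) = 2 + ((b + k) + (k**2 + 3*k + sqrt(2)*k**(3/2) + 3*sqrt(2)*sqrt(k))) = 2 + (b + k**2 + 4*k + sqrt(2)*k**(3/2) + 3*sqrt(2)*sqrt(k)) = 2 + b + k**2 + 4*k + sqrt(2)*k**(3/2) + 3*sqrt(2)*sqrt(k))
M(B(-1, 1), 0)*(-23) = (2 + 0 + (-4)**2 + 4*(-4) + sqrt(2)*(-4)**(3/2) + 3*sqrt(2)*sqrt(-4))*(-23) = (2 + 0 + 16 - 16 + sqrt(2)*(-8*I) + 3*sqrt(2)*(2*I))*(-23) = (2 + 0 + 16 - 16 - 8*I*sqrt(2) + 6*I*sqrt(2))*(-23) = (2 - 2*I*sqrt(2))*(-23) = -46 + 46*I*sqrt(2)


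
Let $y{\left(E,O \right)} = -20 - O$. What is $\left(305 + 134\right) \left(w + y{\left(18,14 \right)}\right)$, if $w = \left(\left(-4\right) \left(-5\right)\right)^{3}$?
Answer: $3497074$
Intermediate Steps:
$w = 8000$ ($w = 20^{3} = 8000$)
$\left(305 + 134\right) \left(w + y{\left(18,14 \right)}\right) = \left(305 + 134\right) \left(8000 - 34\right) = 439 \left(8000 - 34\right) = 439 \cdot 7966 = 3497074$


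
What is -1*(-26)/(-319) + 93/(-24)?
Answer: -10097/2552 ≈ -3.9565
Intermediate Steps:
-1*(-26)/(-319) + 93/(-24) = 26*(-1/319) + 93*(-1/24) = -26/319 - 31/8 = -10097/2552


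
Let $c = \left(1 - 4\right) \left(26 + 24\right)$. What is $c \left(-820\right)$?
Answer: $123000$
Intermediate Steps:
$c = -150$ ($c = \left(-3\right) 50 = -150$)
$c \left(-820\right) = \left(-150\right) \left(-820\right) = 123000$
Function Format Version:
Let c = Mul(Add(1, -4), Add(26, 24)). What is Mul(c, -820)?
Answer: 123000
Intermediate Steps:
c = -150 (c = Mul(-3, 50) = -150)
Mul(c, -820) = Mul(-150, -820) = 123000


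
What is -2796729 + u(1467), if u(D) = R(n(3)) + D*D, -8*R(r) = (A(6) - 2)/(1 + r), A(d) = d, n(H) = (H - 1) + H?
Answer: -7735681/12 ≈ -6.4464e+5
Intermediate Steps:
n(H) = -1 + 2*H (n(H) = (-1 + H) + H = -1 + 2*H)
R(r) = -1/(2*(1 + r)) (R(r) = -(6 - 2)/(8*(1 + r)) = -1/(2*(1 + r)))
u(D) = -1/12 + D² (u(D) = -1/(2 + 2*(-1 + 2*3)) + D*D = -1/(2 + 2*(-1 + 6)) + D² = -1/(2 + 2*5) + D² = -1/(2 + 10) + D² = -1/12 + D²)
-2796729 + u(1467) = -2796729 + (-1/12 + 1467²) = -2796729 + (-1/12 + 2152089) = -2796729 + 25825067/12 = -7735681/12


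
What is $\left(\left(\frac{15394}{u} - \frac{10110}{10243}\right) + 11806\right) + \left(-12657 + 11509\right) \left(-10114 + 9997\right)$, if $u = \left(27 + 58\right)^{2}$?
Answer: $\frac{10813941878342}{74005675} \approx 1.4612 \cdot 10^{5}$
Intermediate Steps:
$u = 7225$ ($u = 85^{2} = 7225$)
$\left(\left(\frac{15394}{u} - \frac{10110}{10243}\right) + 11806\right) + \left(-12657 + 11509\right) \left(-10114 + 9997\right) = \left(\left(\frac{15394}{7225} - \frac{10110}{10243}\right) + 11806\right) + \left(-12657 + 11509\right) \left(-10114 + 9997\right) = \left(\left(15394 \cdot \frac{1}{7225} - \frac{10110}{10243}\right) + 11806\right) - -134316 = \left(\left(\frac{15394}{7225} - \frac{10110}{10243}\right) + 11806\right) + 134316 = \left(\frac{84635992}{74005675} + 11806\right) + 134316 = \frac{873795635042}{74005675} + 134316 = \frac{10813941878342}{74005675}$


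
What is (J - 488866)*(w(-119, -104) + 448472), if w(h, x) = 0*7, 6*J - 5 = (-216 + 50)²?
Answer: -217182656620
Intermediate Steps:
J = 9187/2 (J = ⅚ + (-216 + 50)²/6 = ⅚ + (⅙)*(-166)² = ⅚ + (⅙)*27556 = ⅚ + 13778/3 = 9187/2 ≈ 4593.5)
w(h, x) = 0
(J - 488866)*(w(-119, -104) + 448472) = (9187/2 - 488866)*(0 + 448472) = -968545/2*448472 = -217182656620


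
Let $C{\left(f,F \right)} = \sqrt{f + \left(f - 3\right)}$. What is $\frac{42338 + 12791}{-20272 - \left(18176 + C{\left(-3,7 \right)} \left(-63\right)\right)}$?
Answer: $- \frac{2707024}{1887975} - \frac{13307 i}{1887975} \approx -1.4338 - 0.0070483 i$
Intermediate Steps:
$C{\left(f,F \right)} = \sqrt{-3 + 2 f}$ ($C{\left(f,F \right)} = \sqrt{f + \left(-3 + f\right)} = \sqrt{-3 + 2 f}$)
$\frac{42338 + 12791}{-20272 - \left(18176 + C{\left(-3,7 \right)} \left(-63\right)\right)} = \frac{42338 + 12791}{-20272 - \left(18176 + \sqrt{-3 + 2 \left(-3\right)} \left(-63\right)\right)} = \frac{55129}{-20272 - \left(18176 + \sqrt{-3 - 6} \left(-63\right)\right)} = \frac{55129}{-20272 - \left(18176 + \sqrt{-9} \left(-63\right)\right)} = \frac{55129}{-20272 - \left(18176 + 3 i \left(-63\right)\right)} = \frac{55129}{-20272 - \left(18176 - 189 i\right)} = \frac{55129}{-38448 + 189 i} = 55129 \frac{-38448 - 189 i}{1478284425} = \frac{1901 \left(-38448 - 189 i\right)}{50975325}$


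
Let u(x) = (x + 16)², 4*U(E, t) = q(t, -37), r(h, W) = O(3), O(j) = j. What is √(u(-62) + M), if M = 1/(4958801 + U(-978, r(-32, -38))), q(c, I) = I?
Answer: 8*√107503360860743/1803197 ≈ 46.000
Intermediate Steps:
r(h, W) = 3
U(E, t) = -37/4 (U(E, t) = (¼)*(-37) = -37/4)
u(x) = (16 + x)²
M = 4/19835167 (M = 1/(4958801 - 37/4) = 1/(19835167/4) = 4/19835167 ≈ 2.0166e-7)
√(u(-62) + M) = √((16 - 62)² + 4/19835167) = √((-46)² + 4/19835167) = √(2116 + 4/19835167) = √(41971213376/19835167) = 8*√107503360860743/1803197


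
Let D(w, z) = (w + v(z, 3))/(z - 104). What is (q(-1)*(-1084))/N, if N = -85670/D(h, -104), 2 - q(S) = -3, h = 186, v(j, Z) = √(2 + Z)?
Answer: -25203/445484 - 271*√5/890968 ≈ -0.057255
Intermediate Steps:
q(S) = 5 (q(S) = 2 - 1*(-3) = 2 + 3 = 5)
D(w, z) = (w + √5)/(-104 + z) (D(w, z) = (w + √(2 + 3))/(z - 104) = (w + √5)/(-104 + z))
N = -85670/(-93/104 - √5/208) (N = -85670*(-104 - 104)/(186 + √5) = -85670*(-208/(186 + √5)) = -85670/(-93/104 - √5/208) ≈ 94665.)
(q(-1)*(-1084))/N = (5*(-1084))/(3314400960/34591 - 17819360*√5/34591) = -5420/(3314400960/34591 - 17819360*√5/34591)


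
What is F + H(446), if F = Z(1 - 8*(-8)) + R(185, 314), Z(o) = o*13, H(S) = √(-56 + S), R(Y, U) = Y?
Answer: 1030 + √390 ≈ 1049.7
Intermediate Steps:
Z(o) = 13*o
F = 1030 (F = 13*(1 - 8*(-8)) + 185 = 13*(1 + 64) + 185 = 13*65 + 185 = 845 + 185 = 1030)
F + H(446) = 1030 + √(-56 + 446) = 1030 + √390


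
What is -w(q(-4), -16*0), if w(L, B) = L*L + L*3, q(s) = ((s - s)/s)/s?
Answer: 0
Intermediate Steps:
q(s) = 0 (q(s) = (0/s)/s = 0/s = 0)
w(L, B) = L² + 3*L
-w(q(-4), -16*0) = -0*(3 + 0) = -0*3 = -1*0 = 0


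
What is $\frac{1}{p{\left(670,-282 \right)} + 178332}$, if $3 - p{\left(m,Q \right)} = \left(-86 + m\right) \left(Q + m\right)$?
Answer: $- \frac{1}{48257} \approx -2.0722 \cdot 10^{-5}$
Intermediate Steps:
$p{\left(m,Q \right)} = 3 - \left(-86 + m\right) \left(Q + m\right)$
$\frac{1}{p{\left(670,-282 \right)} + 178332} = \frac{1}{\left(3 - 670^{2} + 86 \left(-282\right) + 86 \cdot 670 - \left(-282\right) 670\right) + 178332} = \frac{1}{\left(3 - 448900 - 24252 + 57620 + 188940\right) + 178332} = \frac{1}{-226589 + 178332} = \frac{1}{-48257} = - \frac{1}{48257}$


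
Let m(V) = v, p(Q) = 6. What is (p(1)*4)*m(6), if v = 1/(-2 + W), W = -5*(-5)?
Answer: 24/23 ≈ 1.0435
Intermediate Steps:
W = 25
v = 1/23 (v = 1/(-2 + 25) = 1/23 ≈ 0.043478)
m(V) = 1/23
(p(1)*4)*m(6) = (6*4)*(1/23) = 24*(1/23) = 24/23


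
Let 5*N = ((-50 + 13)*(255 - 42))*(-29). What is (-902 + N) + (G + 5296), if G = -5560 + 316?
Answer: 224299/5 ≈ 44860.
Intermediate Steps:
G = -5244
N = 228549/5 (N = (((-50 + 13)*(255 - 42))*(-29))/5 = (-37*213*(-29))/5 = (-7881*(-29))/5 = (1/5)*228549 = 228549/5 ≈ 45710.)
(-902 + N) + (G + 5296) = (-902 + 228549/5) + (-5244 + 5296) = 224039/5 + 52 = 224299/5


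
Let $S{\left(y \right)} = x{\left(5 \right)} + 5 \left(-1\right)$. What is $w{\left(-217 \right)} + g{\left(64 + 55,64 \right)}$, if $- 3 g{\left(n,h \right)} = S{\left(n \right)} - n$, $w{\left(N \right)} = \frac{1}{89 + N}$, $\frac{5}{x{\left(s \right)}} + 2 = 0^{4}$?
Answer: $\frac{16189}{384} \approx 42.159$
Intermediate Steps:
$x{\left(s \right)} = - \frac{5}{2}$ ($x{\left(s \right)} = \frac{5}{-2 + 0^{4}} = \frac{5}{-2 + 0} = \frac{5}{-2} = 5 \left(- \frac{1}{2}\right) = - \frac{5}{2}$)
$S{\left(y \right)} = - \frac{15}{2}$ ($S{\left(y \right)} = - \frac{5}{2} + 5 \left(-1\right) = - \frac{5}{2} - 5 = - \frac{15}{2}$)
$g{\left(n,h \right)} = \frac{5}{2} + \frac{n}{3}$ ($g{\left(n,h \right)} = - \frac{- \frac{15}{2} - n}{3} = \frac{5}{2} + \frac{n}{3}$)
$w{\left(-217 \right)} + g{\left(64 + 55,64 \right)} = \frac{1}{89 - 217} + \left(\frac{5}{2} + \frac{64 + 55}{3}\right) = \frac{1}{-128} + \left(\frac{5}{2} + \frac{1}{3} \cdot 119\right) = - \frac{1}{128} + \left(\frac{5}{2} + \frac{119}{3}\right) = - \frac{1}{128} + \frac{253}{6} = \frac{16189}{384}$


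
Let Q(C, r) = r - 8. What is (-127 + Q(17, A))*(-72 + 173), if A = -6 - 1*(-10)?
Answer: -13231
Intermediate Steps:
A = 4 (A = -6 + 10 = 4)
Q(C, r) = -8 + r
(-127 + Q(17, A))*(-72 + 173) = (-127 + (-8 + 4))*(-72 + 173) = (-127 - 4)*101 = -131*101 = -13231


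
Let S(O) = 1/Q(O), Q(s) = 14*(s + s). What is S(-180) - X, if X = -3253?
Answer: 16395119/5040 ≈ 3253.0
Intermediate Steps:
Q(s) = 28*s (Q(s) = 14*(2*s) = 28*s)
S(O) = 1/(28*O)
S(-180) - X = (1/28)/(-180) - 1*(-3253) = (1/28)*(-1/180) + 3253 = -1/5040 + 3253 = 16395119/5040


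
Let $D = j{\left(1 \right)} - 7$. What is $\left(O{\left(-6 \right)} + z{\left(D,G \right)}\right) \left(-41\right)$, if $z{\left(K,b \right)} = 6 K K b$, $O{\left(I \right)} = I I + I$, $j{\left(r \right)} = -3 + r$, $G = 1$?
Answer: $-21156$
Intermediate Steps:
$O{\left(I \right)} = I + I^{2}$ ($O{\left(I \right)} = I^{2} + I = I + I^{2}$)
$D = -9$ ($D = \left(-3 + 1\right) - 7 = -2 - 7 = -9$)
$z{\left(K,b \right)} = 6 b K^{2}$
$\left(O{\left(-6 \right)} + z{\left(D,G \right)}\right) \left(-41\right) = \left(- 6 \left(1 - 6\right) + 6 \cdot 1 \left(-9\right)^{2}\right) \left(-41\right) = \left(\left(-6\right) \left(-5\right) + 6 \cdot 1 \cdot 81\right) \left(-41\right) = \left(30 + 486\right) \left(-41\right) = 516 \left(-41\right) = -21156$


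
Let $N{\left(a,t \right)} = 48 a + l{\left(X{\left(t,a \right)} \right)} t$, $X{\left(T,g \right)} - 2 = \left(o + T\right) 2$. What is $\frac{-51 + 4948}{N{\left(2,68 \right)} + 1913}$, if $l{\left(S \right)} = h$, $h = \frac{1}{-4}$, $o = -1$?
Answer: $\frac{59}{24} \approx 2.4583$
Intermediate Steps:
$h = - \frac{1}{4} \approx -0.25$
$X{\left(T,g \right)} = 2 T$ ($X{\left(T,g \right)} = 2 + \left(-1 + T\right) 2 = 2 + \left(-2 + 2 T\right) = 2 T$)
$l{\left(S \right)} = - \frac{1}{4}$
$N{\left(a,t \right)} = 48 a - \frac{t}{4}$
$\frac{-51 + 4948}{N{\left(2,68 \right)} + 1913} = \frac{-51 + 4948}{\left(48 \cdot 2 - 17\right) + 1913} = \frac{4897}{\left(96 - 17\right) + 1913} = \frac{4897}{79 + 1913} = \frac{4897}{1992} = 4897 \cdot \frac{1}{1992} = \frac{59}{24}$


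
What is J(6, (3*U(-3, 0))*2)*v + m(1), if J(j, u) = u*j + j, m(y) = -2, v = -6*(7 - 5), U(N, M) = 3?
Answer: -1370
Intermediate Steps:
v = -12 (v = -6*2 = -12)
J(j, u) = j + j*u (J(j, u) = j*u + j = j + j*u)
J(6, (3*U(-3, 0))*2)*v + m(1) = (6*(1 + (3*3)*2))*(-12) - 2 = (6*(1 + 9*2))*(-12) - 2 = (6*(1 + 18))*(-12) - 2 = (6*19)*(-12) - 2 = 114*(-12) - 2 = -1368 - 2 = -1370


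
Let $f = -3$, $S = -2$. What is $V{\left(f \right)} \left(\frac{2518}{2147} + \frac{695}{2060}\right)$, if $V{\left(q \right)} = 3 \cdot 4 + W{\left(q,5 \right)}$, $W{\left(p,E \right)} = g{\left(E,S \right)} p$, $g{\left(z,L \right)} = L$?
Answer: $\frac{12022641}{442282} \approx 27.183$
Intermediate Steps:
$W{\left(p,E \right)} = - 2 p$
$V{\left(q \right)} = 12 - 2 q$ ($V{\left(q \right)} = 3 \cdot 4 - 2 q = 12 - 2 q$)
$V{\left(f \right)} \left(\frac{2518}{2147} + \frac{695}{2060}\right) = \left(12 - -6\right) \left(\frac{2518}{2147} + \frac{695}{2060}\right) = \left(12 + 6\right) \left(2518 \cdot \frac{1}{2147} + 695 \cdot \frac{1}{2060}\right) = 18 \left(\frac{2518}{2147} + \frac{139}{412}\right) = 18 \cdot \frac{1335849}{884564} = \frac{12022641}{442282}$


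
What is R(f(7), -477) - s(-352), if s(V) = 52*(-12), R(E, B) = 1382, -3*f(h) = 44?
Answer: 2006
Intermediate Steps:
f(h) = -44/3 (f(h) = -1/3*44 = -44/3)
s(V) = -624
R(f(7), -477) - s(-352) = 1382 - 1*(-624) = 1382 + 624 = 2006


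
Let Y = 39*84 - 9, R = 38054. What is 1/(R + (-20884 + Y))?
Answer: 1/20437 ≈ 4.8931e-5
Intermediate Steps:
Y = 3267 (Y = 3276 - 9 = 3267)
1/(R + (-20884 + Y)) = 1/(38054 + (-20884 + 3267)) = 1/(38054 - 17617) = 1/20437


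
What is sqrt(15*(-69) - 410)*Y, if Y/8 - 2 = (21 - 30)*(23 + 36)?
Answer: -71944*I*sqrt(5) ≈ -1.6087e+5*I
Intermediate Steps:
Y = -4232 (Y = 16 + 8*((21 - 30)*(23 + 36)) = 16 + 8*(-9*59) = 16 + 8*(-531) = 16 - 4248 = -4232)
sqrt(15*(-69) - 410)*Y = sqrt(15*(-69) - 410)*(-4232) = sqrt(-1035 - 410)*(-4232) = sqrt(-1445)*(-4232) = (17*I*sqrt(5))*(-4232) = -71944*I*sqrt(5)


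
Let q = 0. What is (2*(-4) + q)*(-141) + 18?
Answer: 1146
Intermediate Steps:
(2*(-4) + q)*(-141) + 18 = (2*(-4) + 0)*(-141) + 18 = (-8 + 0)*(-141) + 18 = -8*(-141) + 18 = 1128 + 18 = 1146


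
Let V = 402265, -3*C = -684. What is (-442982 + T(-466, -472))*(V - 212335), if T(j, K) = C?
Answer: -84092267220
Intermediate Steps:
C = 228 (C = -1/3*(-684) = 228)
T(j, K) = 228
(-442982 + T(-466, -472))*(V - 212335) = (-442982 + 228)*(402265 - 212335) = -442754*189930 = -84092267220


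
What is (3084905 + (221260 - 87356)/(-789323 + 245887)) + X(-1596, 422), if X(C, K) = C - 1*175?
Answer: 418871468630/135859 ≈ 3.0831e+6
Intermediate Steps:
X(C, K) = -175 + C (X(C, K) = C - 175 = -175 + C)
(3084905 + (221260 - 87356)/(-789323 + 245887)) + X(-1596, 422) = (3084905 + (221260 - 87356)/(-789323 + 245887)) + (-175 - 1596) = (3084905 + 133904/(-543436)) - 1771 = (3084905 + 133904*(-1/543436)) - 1771 = (3084905 - 33476/135859) - 1771 = 419112074919/135859 - 1771 = 418871468630/135859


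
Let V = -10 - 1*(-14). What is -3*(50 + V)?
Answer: -162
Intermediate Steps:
V = 4 (V = -10 + 14 = 4)
-3*(50 + V) = -3*(50 + 4) = -3*54 = -162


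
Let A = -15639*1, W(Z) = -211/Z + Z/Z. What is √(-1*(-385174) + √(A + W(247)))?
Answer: √(23499080566 + 247*I*√954110859)/247 ≈ 620.62 + 0.10075*I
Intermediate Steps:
W(Z) = 1 - 211/Z (W(Z) = -211/Z + 1 = 1 - 211/Z)
A = -15639
√(-1*(-385174) + √(A + W(247))) = √(-1*(-385174) + √(-15639 + (-211 + 247)/247)) = √(385174 + √(-15639 + (1/247)*36)) = √(385174 + √(-15639 + 36/247)) = √(385174 + √(-3862797/247)) = √(385174 + I*√954110859/247)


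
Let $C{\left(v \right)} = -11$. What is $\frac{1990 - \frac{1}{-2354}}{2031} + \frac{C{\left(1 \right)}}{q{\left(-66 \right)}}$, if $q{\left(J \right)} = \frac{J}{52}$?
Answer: $\frac{46119569}{4780974} \approx 9.6465$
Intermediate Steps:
$q{\left(J \right)} = \frac{J}{52}$ ($q{\left(J \right)} = J \frac{1}{52} = \frac{J}{52}$)
$\frac{1990 - \frac{1}{-2354}}{2031} + \frac{C{\left(1 \right)}}{q{\left(-66 \right)}} = \frac{1990 - \frac{1}{-2354}}{2031} - \frac{11}{\frac{1}{52} \left(-66\right)} = \left(1990 - - \frac{1}{2354}\right) \frac{1}{2031} - \frac{11}{- \frac{33}{26}} = \left(1990 + \frac{1}{2354}\right) \frac{1}{2031} - - \frac{26}{3} = \frac{4684461}{2354} \cdot \frac{1}{2031} + \frac{26}{3} = \frac{1561487}{1593658} + \frac{26}{3} = \frac{46119569}{4780974}$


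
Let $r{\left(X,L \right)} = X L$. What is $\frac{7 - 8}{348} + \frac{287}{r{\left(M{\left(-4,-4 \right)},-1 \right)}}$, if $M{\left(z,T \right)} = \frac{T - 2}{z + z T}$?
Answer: $\frac{199751}{348} \approx 574.0$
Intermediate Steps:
$M{\left(z,T \right)} = \frac{-2 + T}{z + T z}$
$r{\left(X,L \right)} = L X$
$\frac{7 - 8}{348} + \frac{287}{r{\left(M{\left(-4,-4 \right)},-1 \right)}} = \frac{7 - 8}{348} + \frac{287}{\left(-1\right) \frac{-2 - 4}{\left(-4\right) \left(1 - 4\right)}} = \left(7 - 8\right) \frac{1}{348} + \frac{287}{\left(-1\right) \left(\left(- \frac{1}{4}\right) \frac{1}{-3} \left(-6\right)\right)} = \left(-1\right) \frac{1}{348} + \frac{287}{\left(-1\right) \left(\left(- \frac{1}{4}\right) \left(- \frac{1}{3}\right) \left(-6\right)\right)} = - \frac{1}{348} + \frac{287}{\left(-1\right) \left(- \frac{1}{2}\right)} = - \frac{1}{348} + 287 \frac{1}{\frac{1}{2}} = - \frac{1}{348} + 287 \cdot 2 = - \frac{1}{348} + 574 = \frac{199751}{348}$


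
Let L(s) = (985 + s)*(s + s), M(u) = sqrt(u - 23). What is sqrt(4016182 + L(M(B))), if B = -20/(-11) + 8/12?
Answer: sqrt(4373577516 + 65010*I*sqrt(22341))/33 ≈ 2004.0 + 2.2262*I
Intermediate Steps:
B = 82/33 (B = -20*(-1/11) + 8*(1/12) = 20/11 + 2/3 = 82/33 ≈ 2.4848)
M(u) = sqrt(-23 + u)
L(s) = 2*s*(985 + s) (L(s) = (985 + s)*(2*s) = 2*s*(985 + s))
sqrt(4016182 + L(M(B))) = sqrt(4016182 + 2*sqrt(-23 + 82/33)*(985 + sqrt(-23 + 82/33))) = sqrt(4016182 + 2*sqrt(-677/33)*(985 + sqrt(-677/33))) = sqrt(4016182 + 2*(I*sqrt(22341)/33)*(985 + I*sqrt(22341)/33)) = sqrt(4016182 + 2*I*sqrt(22341)*(985 + I*sqrt(22341)/33)/33)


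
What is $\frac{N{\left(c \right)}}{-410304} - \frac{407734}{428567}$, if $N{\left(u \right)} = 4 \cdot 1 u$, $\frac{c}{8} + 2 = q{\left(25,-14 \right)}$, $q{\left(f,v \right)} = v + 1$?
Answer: $- \frac{1740512281}{1831695358} \approx -0.95022$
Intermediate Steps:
$q{\left(f,v \right)} = 1 + v$
$c = -120$ ($c = -16 + 8 \left(1 - 14\right) = -16 + 8 \left(-13\right) = -16 - 104 = -120$)
$N{\left(u \right)} = 4 u$
$\frac{N{\left(c \right)}}{-410304} - \frac{407734}{428567} = \frac{4 \left(-120\right)}{-410304} - \frac{407734}{428567} = \left(-480\right) \left(- \frac{1}{410304}\right) - \frac{407734}{428567} = \frac{5}{4274} - \frac{407734}{428567} = - \frac{1740512281}{1831695358}$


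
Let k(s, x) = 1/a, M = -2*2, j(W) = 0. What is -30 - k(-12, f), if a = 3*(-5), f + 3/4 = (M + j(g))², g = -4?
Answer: -449/15 ≈ -29.933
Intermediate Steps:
M = -4
f = 61/4 (f = -¾ + (-4 + 0)² = -¾ + (-4)² = -¾ + 16 = 61/4 ≈ 15.250)
a = -15
k(s, x) = -1/15 (k(s, x) = 1/(-15) = -1/15)
-30 - k(-12, f) = -30 - 1*(-1/15) = -30 + 1/15 = -449/15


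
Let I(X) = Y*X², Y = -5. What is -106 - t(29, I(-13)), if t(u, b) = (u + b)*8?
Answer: 6422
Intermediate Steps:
I(X) = -5*X²
t(u, b) = 8*b + 8*u (t(u, b) = (b + u)*8 = 8*b + 8*u)
-106 - t(29, I(-13)) = -106 - (8*(-5*(-13)²) + 8*29) = -106 - (8*(-5*169) + 232) = -106 - (8*(-845) + 232) = -106 - (-6760 + 232) = -106 - 1*(-6528) = -106 + 6528 = 6422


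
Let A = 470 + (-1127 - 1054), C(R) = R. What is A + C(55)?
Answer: -1656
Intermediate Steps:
A = -1711 (A = 470 - 2181 = -1711)
A + C(55) = -1711 + 55 = -1656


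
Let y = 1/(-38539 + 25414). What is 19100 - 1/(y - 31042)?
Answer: 7781841407225/407426251 ≈ 19100.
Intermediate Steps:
y = -1/13125 (y = 1/(-13125) = -1/13125 ≈ -7.6190e-5)
19100 - 1/(y - 31042) = 19100 - 1/(-1/13125 - 31042) = 19100 - 1/(-407426251/13125) = 19100 - 1*(-13125/407426251) = 19100 + 13125/407426251 = 7781841407225/407426251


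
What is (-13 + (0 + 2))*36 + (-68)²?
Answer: 4228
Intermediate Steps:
(-13 + (0 + 2))*36 + (-68)² = (-13 + 2)*36 + 4624 = -11*36 + 4624 = -396 + 4624 = 4228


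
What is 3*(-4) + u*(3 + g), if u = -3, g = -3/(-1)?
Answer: -30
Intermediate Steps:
g = 3 (g = -3*(-1) = 3)
3*(-4) + u*(3 + g) = 3*(-4) - 3*(3 + 3) = -12 - 3*6 = -12 - 18 = -30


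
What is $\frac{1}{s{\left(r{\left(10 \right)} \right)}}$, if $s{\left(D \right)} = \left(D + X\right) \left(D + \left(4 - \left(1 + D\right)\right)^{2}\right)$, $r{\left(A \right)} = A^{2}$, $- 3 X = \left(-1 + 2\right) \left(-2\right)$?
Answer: $\frac{3}{2871718} \approx 1.0447 \cdot 10^{-6}$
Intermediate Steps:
$X = \frac{2}{3}$ ($X = - \frac{\left(-1 + 2\right) \left(-2\right)}{3} = - \frac{1 \left(-2\right)}{3} = \left(- \frac{1}{3}\right) \left(-2\right) = \frac{2}{3} \approx 0.66667$)
$s{\left(D \right)} = \left(\frac{2}{3} + D\right) \left(D + \left(3 - D\right)^{2}\right)$ ($s{\left(D \right)} = \left(D + \frac{2}{3}\right) \left(D + \left(4 - \left(1 + D\right)\right)^{2}\right) = \left(\frac{2}{3} + D\right) \left(D + \left(3 - D\right)^{2}\right)$)
$\frac{1}{s{\left(r{\left(10 \right)} \right)}} = \frac{1}{6 + \left(10^{2}\right)^{3} - \frac{13 \left(10^{2}\right)^{2}}{3} + \frac{17 \cdot 10^{2}}{3}} = \frac{1}{6 + 100^{3} - \frac{13 \cdot 100^{2}}{3} + \frac{17}{3} \cdot 100} = \frac{1}{6 + 1000000 - \frac{130000}{3} + \frac{1700}{3}} = \frac{1}{\frac{2871718}{3}} = \frac{3}{2871718}$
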